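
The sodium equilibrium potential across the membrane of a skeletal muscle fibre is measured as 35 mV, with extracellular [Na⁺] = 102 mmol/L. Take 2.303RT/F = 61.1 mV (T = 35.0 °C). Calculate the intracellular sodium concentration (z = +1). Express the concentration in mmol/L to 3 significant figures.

27.3 mmol/L

Nernst: E = (61.1/1) · log₁₀([out]/[in]), so log₁₀([out]/[in]) = 35.0 × 1 / 61.1 = 0.5728.
[out]/[in] = 10^(0.5728) = 3.74.
[in] = 102 / 3.74 = 27.28 mmol/L.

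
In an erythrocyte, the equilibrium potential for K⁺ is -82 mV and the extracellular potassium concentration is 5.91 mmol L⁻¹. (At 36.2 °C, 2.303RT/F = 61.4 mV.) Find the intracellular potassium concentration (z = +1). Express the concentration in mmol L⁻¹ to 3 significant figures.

Nernst: E = (61.4/1) · log₁₀([out]/[in]), so log₁₀([out]/[in]) = -82.0 × 1 / 61.4 = -1.3355.
[out]/[in] = 10^(-1.3355) = 0.04618.
[in] = 5.91 / 0.04618 = 128 mmol L⁻¹.

128 mmol L⁻¹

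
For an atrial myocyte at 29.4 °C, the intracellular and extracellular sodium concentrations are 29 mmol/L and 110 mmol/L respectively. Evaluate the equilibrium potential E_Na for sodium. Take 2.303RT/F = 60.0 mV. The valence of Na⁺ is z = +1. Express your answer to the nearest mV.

E = (60.0/z) · log₁₀([Na⁺]_out/[Na⁺]_in) with z = +1.
= (60.0/1) · log₁₀(110/29) = 60.00 · log₁₀(3.793)
= 60.00 · (0.5790) = 34.74 mV

35 mV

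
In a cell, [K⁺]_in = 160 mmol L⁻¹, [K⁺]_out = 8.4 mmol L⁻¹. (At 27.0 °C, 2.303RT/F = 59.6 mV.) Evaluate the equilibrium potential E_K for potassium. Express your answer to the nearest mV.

E = (59.6/z) · log₁₀([K⁺]_out/[K⁺]_in) with z = +1.
= (59.6/1) · log₁₀(8.4/160) = 59.60 · log₁₀(0.0525)
= 59.60 · (-1.2798) = -76.28 mV

-76 mV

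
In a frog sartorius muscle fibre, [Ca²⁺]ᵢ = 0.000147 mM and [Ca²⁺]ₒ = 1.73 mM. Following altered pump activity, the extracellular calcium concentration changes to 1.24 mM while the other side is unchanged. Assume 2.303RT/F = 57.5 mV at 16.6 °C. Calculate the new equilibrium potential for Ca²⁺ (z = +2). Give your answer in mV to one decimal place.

After the shift: [Ca²⁺]_out = 1.24, [Ca²⁺]_in = 0.000147 mM.
E_new = (57.5/2)·log₁₀(1.24/0.000147) = 28.75 · (3.9261) = 112.88 mV

112.9 mV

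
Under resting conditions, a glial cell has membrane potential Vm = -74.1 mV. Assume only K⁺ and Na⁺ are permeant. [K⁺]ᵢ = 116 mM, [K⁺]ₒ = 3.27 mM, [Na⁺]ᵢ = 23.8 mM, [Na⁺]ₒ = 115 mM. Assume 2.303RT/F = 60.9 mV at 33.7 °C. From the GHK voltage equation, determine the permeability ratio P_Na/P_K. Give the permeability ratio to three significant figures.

Let α = P_Na/P_K. GHK: Vm = 60.9·log₁₀[(Kₒ + α·Naₒ)/(Kᵢ + α·Naᵢ)].
10^(Vm/60.9) = 10^(-74.1/60.9) = 0.060709
So 0.060709·(Kᵢ + α·Naᵢ) = Kₒ + α·Naₒ → α = (0.060709·116.0 − 3.27) / (115.0 − 0.060709·23.8)
α = (7.042 − 3.27) / (115.0 − 1.445) = 3.772/113.6 = 0.03322

0.0332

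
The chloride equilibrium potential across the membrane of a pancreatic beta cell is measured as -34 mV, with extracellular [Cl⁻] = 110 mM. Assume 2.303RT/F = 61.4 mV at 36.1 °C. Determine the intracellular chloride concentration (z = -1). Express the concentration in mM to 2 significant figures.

Nernst: E = (61.4/-1) · log₁₀([out]/[in]), so log₁₀([out]/[in]) = -34.0 × -1 / 61.4 = 0.5537.
[out]/[in] = 10^(0.5537) = 3.579.
[in] = 110 / 3.579 = 30.74 mM.

31 mM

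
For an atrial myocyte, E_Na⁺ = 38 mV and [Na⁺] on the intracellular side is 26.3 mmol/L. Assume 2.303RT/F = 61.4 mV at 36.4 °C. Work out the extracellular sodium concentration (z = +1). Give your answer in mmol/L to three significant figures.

109 mmol/L

Nernst: E = (61.4/1) · log₁₀([out]/[in]), so log₁₀([out]/[in]) = 38.0 × 1 / 61.4 = 0.6189.
[out]/[in] = 10^(0.6189) = 4.158.
[out] = 4.158 × 26.3 = 109.4 mmol/L.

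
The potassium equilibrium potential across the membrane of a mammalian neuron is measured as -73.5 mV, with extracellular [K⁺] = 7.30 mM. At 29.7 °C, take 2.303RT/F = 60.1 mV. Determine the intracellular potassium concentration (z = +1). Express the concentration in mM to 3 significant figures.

Nernst: E = (60.1/1) · log₁₀([out]/[in]), so log₁₀([out]/[in]) = -73.5 × 1 / 60.1 = -1.2230.
[out]/[in] = 10^(-1.2230) = 0.05985.
[in] = 7.30 / 0.05985 = 122 mM.

122 mM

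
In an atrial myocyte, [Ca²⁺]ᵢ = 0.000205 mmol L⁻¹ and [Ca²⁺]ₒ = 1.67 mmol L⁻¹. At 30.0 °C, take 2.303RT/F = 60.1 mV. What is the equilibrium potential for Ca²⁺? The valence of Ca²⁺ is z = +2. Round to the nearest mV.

E = (60.1/z) · log₁₀([Ca²⁺]_out/[Ca²⁺]_in) with z = +2.
= (60.1/2) · log₁₀(1.67/0.000205) = 30.05 · log₁₀(8146)
= 30.05 · (3.9110) = 117.52 mV

118 mV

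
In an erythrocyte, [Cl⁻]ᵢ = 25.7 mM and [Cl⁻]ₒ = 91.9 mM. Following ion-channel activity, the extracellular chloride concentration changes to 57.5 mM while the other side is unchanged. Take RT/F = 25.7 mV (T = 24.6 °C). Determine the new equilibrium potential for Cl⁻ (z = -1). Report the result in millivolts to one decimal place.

After the shift: [Cl⁻]_out = 57.5, [Cl⁻]_in = 25.7 mM.
E_new = (25.7/-1)·ln(57.5/25.7) = -25.70 · (0.8053) = -20.70 mV

-20.7 mV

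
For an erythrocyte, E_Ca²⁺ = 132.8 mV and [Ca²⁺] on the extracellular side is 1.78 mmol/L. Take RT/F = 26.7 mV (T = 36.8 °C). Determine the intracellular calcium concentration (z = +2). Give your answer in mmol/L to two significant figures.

Nernst: E = (26.7/2) · ln([out]/[in]), so ln([out]/[in]) = 132.8 × 2 / 26.7 = 9.9476.
[out]/[in] = e^(9.9476) = 2.09e+04.
[in] = 1.78 / 2.09e+04 = 8.516e-05 mmol/L.

0.000085 mmol/L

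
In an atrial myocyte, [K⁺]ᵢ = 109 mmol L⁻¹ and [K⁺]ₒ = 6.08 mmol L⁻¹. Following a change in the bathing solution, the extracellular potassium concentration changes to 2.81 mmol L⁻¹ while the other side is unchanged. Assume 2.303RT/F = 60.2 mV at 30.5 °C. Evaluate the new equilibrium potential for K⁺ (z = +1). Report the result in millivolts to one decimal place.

After the shift: [K⁺]_out = 2.81, [K⁺]_in = 109 mmol L⁻¹.
E_new = (60.2/1)·log₁₀(2.81/109) = 60.20 · (-1.5887) = -95.64 mV

-95.6 mV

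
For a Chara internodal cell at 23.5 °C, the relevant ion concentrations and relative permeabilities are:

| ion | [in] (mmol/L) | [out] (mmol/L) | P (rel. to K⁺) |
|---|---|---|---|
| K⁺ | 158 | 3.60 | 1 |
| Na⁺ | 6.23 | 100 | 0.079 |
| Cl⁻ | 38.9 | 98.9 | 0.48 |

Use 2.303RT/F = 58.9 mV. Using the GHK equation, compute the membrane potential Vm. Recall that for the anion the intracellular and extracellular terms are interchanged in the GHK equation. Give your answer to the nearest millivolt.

Vm = 58.9 · log₁₀[(Σ P·[cation]ₒ + Σ P·[anion]ᵢ) / (Σ P·[cation]ᵢ + Σ P·[anion]ₒ)]
Numerator = 1×3.60 + 0.079×100 + 0.48×38.9 = 30.17
Denominator = 1×158 + 0.079×6.23 + 0.48×98.9 = 206
Vm = 58.9 · log₁₀(0.14649) = 58.9 × (-0.8342) = -49.13 mV

-49 mV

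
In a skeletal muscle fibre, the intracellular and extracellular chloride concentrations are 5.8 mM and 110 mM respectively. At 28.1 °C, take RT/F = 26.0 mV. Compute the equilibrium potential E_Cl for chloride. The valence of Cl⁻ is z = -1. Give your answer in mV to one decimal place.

-76.5 mV

E = (26.0/z) · ln([Cl⁻]_out/[Cl⁻]_in) with z = -1.
For an anion, dividing by z = -1 reverses the sign.
= (26.0/-1) · ln(110/5.8) = -26.00 · ln(18.97)
= -26.00 · (2.9426) = -76.51 mV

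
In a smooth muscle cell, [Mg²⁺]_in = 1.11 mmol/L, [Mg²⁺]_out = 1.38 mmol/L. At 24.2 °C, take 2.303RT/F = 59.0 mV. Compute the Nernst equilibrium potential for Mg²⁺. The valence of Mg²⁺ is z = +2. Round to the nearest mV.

E = (59.0/z) · log₁₀([Mg²⁺]_out/[Mg²⁺]_in) with z = +2.
= (59.0/2) · log₁₀(1.38/1.11) = 29.50 · log₁₀(1.243)
= 29.50 · (0.0946) = 2.79 mV

3 mV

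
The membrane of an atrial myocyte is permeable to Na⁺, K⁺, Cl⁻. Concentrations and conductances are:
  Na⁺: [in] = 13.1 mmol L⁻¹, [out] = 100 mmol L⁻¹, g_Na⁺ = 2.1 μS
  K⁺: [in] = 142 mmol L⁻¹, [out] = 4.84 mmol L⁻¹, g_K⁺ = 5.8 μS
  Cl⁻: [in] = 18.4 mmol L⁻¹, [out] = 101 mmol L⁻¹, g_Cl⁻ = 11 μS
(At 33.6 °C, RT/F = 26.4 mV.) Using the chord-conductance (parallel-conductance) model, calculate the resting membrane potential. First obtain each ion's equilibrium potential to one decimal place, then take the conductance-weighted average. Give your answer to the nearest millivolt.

E_Na⁺ = (26.4/1)·ln(100/13.1) = 53.7 mV
E_K⁺ = (26.4/1)·ln(4.84/142) = -89.2 mV
E_Cl⁻ = (26.4/-1)·ln(101/18.4) = -45.0 mV
Vm = (Σ gᵢEᵢ)/(Σ gᵢ) = (2.1·53.7 + 5.8·-89.2 + 11·-45.0) / (2.1 + 5.8 + 11)
= -899.59 / 18.9 = -47.60 mV

-48 mV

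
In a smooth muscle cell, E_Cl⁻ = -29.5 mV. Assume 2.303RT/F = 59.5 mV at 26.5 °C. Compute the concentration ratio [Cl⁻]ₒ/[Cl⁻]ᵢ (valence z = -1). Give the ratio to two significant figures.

3.1

log₁₀([out]/[in]) = E·z/(59.5) = -29.5 × -1 / 59.5 = 0.4958
[out]/[in] = 10^(0.4958) = 3.132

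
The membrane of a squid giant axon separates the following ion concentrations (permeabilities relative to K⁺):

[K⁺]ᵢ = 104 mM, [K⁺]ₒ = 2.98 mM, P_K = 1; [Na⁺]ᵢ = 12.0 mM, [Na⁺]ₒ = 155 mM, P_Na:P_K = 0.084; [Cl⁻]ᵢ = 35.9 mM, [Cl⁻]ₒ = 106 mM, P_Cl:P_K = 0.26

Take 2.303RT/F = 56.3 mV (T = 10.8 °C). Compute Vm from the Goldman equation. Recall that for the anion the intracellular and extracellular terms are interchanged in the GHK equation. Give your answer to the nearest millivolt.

-40 mV

Vm = 56.3 · log₁₀[(Σ P·[cation]ₒ + Σ P·[anion]ᵢ) / (Σ P·[cation]ᵢ + Σ P·[anion]ₒ)]
Numerator = 1×2.98 + 0.084×155 + 0.26×35.9 = 25.33
Denominator = 1×104 + 0.084×12.0 + 0.26×106 = 132.6
Vm = 56.3 · log₁₀(0.1911) = 56.3 × (-0.7187) = -40.46 mV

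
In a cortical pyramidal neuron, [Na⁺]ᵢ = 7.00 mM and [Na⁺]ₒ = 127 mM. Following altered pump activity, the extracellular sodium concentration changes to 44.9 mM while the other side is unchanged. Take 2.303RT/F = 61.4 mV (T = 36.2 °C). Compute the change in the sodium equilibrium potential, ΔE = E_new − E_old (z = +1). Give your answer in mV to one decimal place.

-27.7 mV

E_old = (61.4/1)·log₁₀(127/7.00) = 77.28 mV
E_new = (61.4/1)·log₁₀(44.9/7.00) = 49.56 mV
ΔE = 49.56 − (77.28) = -27.73 mV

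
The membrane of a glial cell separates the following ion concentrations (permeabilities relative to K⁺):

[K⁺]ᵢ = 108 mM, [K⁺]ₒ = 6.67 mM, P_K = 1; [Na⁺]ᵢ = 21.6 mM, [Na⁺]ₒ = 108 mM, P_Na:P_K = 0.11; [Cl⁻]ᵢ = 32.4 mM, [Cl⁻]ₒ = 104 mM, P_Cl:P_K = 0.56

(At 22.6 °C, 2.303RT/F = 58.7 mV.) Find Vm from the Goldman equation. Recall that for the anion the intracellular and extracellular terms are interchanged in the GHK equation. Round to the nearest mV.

-39 mV

Vm = 58.7 · log₁₀[(Σ P·[cation]ₒ + Σ P·[anion]ᵢ) / (Σ P·[cation]ᵢ + Σ P·[anion]ₒ)]
Numerator = 1×6.67 + 0.11×108 + 0.56×32.4 = 36.69
Denominator = 1×108 + 0.11×21.6 + 0.56×104 = 168.6
Vm = 58.7 · log₁₀(0.21762) = 58.7 × (-0.6623) = -38.88 mV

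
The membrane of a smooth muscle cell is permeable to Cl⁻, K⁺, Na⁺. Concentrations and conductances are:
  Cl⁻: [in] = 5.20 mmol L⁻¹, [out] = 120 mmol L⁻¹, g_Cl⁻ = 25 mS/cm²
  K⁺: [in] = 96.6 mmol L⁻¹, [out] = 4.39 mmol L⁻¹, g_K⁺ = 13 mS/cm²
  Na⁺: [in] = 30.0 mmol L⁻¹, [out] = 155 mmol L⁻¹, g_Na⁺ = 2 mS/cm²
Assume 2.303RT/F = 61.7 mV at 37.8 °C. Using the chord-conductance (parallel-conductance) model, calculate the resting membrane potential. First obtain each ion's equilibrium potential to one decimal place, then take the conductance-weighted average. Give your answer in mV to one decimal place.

-77.3 mV

E_Cl⁻ = (61.7/-1)·log₁₀(120/5.20) = -84.1 mV
E_K⁺ = (61.7/1)·log₁₀(4.39/96.6) = -82.8 mV
E_Na⁺ = (61.7/1)·log₁₀(155/30.0) = 44.0 mV
Vm = (Σ gᵢEᵢ)/(Σ gᵢ) = (25·-84.1 + 13·-82.8 + 2·44.0) / (25 + 13 + 2)
= -3090.90 / 40 = -77.27 mV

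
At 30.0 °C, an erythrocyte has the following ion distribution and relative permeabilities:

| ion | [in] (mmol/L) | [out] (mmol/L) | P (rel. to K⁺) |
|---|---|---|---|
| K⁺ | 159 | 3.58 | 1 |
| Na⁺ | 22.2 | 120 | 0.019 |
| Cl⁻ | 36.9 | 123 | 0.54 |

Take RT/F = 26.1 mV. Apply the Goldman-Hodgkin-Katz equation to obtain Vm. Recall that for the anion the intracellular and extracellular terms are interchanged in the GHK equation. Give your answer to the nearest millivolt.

-57 mV

Vm = 26.1 · ln[(Σ P·[cation]ₒ + Σ P·[anion]ᵢ) / (Σ P·[cation]ᵢ + Σ P·[anion]ₒ)]
Numerator = 1×3.58 + 0.019×120 + 0.54×36.9 = 25.79
Denominator = 1×159 + 0.019×22.2 + 0.54×123 = 225.8
Vm = 26.1 · ln(0.11418) = 26.1 × (-2.1700) = -56.64 mV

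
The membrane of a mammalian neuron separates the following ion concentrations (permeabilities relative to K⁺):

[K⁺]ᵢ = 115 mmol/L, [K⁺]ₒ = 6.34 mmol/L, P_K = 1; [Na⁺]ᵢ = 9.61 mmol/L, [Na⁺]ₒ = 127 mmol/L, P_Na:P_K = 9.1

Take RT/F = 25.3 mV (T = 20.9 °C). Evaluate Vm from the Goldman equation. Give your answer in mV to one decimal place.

Vm = 25.3 · ln[(Σ P·[cation]ₒ + Σ P·[anion]ᵢ) / (Σ P·[cation]ᵢ + Σ P·[anion]ₒ)]
Numerator = 1×6.34 + 9.1×127 = 1162
Denominator = 1×115 + 9.1×9.61 = 202.5
Vm = 25.3 · ln(5.7399) = 25.3 × (1.7474) = 44.21 mV

44.2 mV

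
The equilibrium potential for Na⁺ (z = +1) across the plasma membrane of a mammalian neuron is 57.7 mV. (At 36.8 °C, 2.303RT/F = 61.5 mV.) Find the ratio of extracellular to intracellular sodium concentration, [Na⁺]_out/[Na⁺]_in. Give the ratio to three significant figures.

8.67

log₁₀([out]/[in]) = E·z/(61.5) = 57.7 × 1 / 61.5 = 0.9382
[out]/[in] = 10^(0.9382) = 8.674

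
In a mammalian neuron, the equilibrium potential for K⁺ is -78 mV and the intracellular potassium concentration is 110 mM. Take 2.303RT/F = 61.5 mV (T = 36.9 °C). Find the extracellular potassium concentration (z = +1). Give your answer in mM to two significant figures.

5.9 mM

Nernst: E = (61.5/1) · log₁₀([out]/[in]), so log₁₀([out]/[in]) = -78.0 × 1 / 61.5 = -1.2683.
[out]/[in] = 10^(-1.2683) = 0.05391.
[out] = 0.05391 × 110 = 5.931 mM.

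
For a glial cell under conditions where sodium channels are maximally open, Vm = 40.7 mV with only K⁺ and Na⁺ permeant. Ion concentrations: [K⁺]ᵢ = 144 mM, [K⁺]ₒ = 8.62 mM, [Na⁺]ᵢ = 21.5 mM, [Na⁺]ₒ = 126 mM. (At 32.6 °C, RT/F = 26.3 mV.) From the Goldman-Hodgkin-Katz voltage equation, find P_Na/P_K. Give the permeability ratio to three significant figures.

Let α = P_Na/P_K. GHK: Vm = 26.3·ln[(Kₒ + α·Naₒ)/(Kᵢ + α·Naᵢ)].
e^(Vm/26.3) = e^(40.7/26.3) = 4.6998
So 4.6998·(Kᵢ + α·Naᵢ) = Kₒ + α·Naₒ → α = (4.6998·144.0 − 8.62) / (126.0 − 4.6998·21.5)
α = (676.8 − 8.62) / (126.0 − 101) = 668.2/24.95 = 26.78

26.8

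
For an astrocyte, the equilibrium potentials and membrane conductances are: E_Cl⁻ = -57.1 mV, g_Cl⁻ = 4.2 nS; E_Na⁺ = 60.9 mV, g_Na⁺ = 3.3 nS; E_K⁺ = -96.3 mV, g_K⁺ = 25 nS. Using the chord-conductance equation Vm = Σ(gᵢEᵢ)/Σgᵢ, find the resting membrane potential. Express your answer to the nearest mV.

-75 mV

Σ gᵢEᵢ = 4.2·(-57.1) + 3.3·(60.9) + 25·(-96.3) = -2446.35
Σ gᵢ = 4.2 + 3.3 + 25 = 32.5
Vm = -2446.35 / 32.5 = -75.27 mV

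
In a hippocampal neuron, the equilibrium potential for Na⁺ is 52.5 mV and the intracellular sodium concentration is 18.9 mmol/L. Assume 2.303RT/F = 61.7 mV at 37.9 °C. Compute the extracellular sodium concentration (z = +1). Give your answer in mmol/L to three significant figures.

Nernst: E = (61.7/1) · log₁₀([out]/[in]), so log₁₀([out]/[in]) = 52.5 × 1 / 61.7 = 0.8509.
[out]/[in] = 10^(0.8509) = 7.094.
[out] = 7.094 × 18.9 = 134.1 mmol/L.

134 mmol/L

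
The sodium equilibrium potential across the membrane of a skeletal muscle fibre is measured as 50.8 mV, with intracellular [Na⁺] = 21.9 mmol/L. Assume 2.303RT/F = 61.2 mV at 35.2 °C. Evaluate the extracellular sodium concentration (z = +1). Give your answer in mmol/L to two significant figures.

Nernst: E = (61.2/1) · log₁₀([out]/[in]), so log₁₀([out]/[in]) = 50.8 × 1 / 61.2 = 0.8301.
[out]/[in] = 10^(0.8301) = 6.762.
[out] = 6.762 × 21.9 = 148.1 mmol/L.

150 mmol/L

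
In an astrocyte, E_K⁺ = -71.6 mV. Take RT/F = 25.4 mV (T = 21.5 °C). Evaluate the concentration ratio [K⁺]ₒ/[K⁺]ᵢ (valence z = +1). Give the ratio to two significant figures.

ln([out]/[in]) = E·z/(25.4) = -71.6 × 1 / 25.4 = -2.8189
[out]/[in] = e^(-2.8189) = 0.05967

0.060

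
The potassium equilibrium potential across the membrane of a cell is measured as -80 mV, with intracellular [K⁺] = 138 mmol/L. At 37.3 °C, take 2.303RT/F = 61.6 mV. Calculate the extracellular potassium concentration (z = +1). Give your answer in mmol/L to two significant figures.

6.9 mmol/L

Nernst: E = (61.6/1) · log₁₀([out]/[in]), so log₁₀([out]/[in]) = -80.0 × 1 / 61.6 = -1.2987.
[out]/[in] = 10^(-1.2987) = 0.05027.
[out] = 0.05027 × 138 = 6.937 mmol/L.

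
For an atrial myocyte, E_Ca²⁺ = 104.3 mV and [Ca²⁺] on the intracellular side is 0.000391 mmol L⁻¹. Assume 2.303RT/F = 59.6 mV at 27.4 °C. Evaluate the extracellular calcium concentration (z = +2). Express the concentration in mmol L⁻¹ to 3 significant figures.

1.24 mmol L⁻¹

Nernst: E = (59.6/2) · log₁₀([out]/[in]), so log₁₀([out]/[in]) = 104.3 × 2 / 59.6 = 3.5000.
[out]/[in] = 10^(3.5000) = 3162.
[out] = 3162 × 0.000391 = 1.236 mmol L⁻¹.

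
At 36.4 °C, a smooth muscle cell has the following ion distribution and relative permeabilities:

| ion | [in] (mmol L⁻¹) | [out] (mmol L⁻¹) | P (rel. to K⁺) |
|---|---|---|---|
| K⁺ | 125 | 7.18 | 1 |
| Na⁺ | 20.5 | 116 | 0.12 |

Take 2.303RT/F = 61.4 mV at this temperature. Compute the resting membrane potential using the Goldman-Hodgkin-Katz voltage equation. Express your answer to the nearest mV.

-48 mV

Vm = 61.4 · log₁₀[(Σ P·[cation]ₒ + Σ P·[anion]ᵢ) / (Σ P·[cation]ᵢ + Σ P·[anion]ₒ)]
Numerator = 1×7.18 + 0.12×116 = 21.1
Denominator = 1×125 + 0.12×20.5 = 127.5
Vm = 61.4 · log₁₀(0.16554) = 61.4 × (-0.7811) = -47.96 mV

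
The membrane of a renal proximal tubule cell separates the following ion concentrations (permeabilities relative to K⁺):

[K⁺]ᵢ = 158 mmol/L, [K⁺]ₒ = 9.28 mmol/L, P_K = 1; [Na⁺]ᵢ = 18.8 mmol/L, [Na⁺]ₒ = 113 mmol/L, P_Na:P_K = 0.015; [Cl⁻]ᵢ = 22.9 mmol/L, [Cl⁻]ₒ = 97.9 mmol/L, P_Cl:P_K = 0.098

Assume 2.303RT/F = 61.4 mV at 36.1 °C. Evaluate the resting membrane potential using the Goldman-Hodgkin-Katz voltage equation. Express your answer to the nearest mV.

Vm = 61.4 · log₁₀[(Σ P·[cation]ₒ + Σ P·[anion]ᵢ) / (Σ P·[cation]ᵢ + Σ P·[anion]ₒ)]
Numerator = 1×9.28 + 0.015×113 + 0.098×22.9 = 13.22
Denominator = 1×158 + 0.015×18.8 + 0.098×97.9 = 167.9
Vm = 61.4 · log₁₀(0.078744) = 61.4 × (-1.1038) = -67.77 mV

-68 mV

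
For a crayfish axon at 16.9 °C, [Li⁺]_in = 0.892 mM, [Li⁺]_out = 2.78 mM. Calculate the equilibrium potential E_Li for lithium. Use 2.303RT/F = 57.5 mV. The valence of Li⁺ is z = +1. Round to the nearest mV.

E = (57.5/z) · log₁₀([Li⁺]_out/[Li⁺]_in) with z = +1.
= (57.5/1) · log₁₀(2.78/0.892) = 57.50 · log₁₀(3.117)
= 57.50 · (0.4937) = 28.39 mV

28 mV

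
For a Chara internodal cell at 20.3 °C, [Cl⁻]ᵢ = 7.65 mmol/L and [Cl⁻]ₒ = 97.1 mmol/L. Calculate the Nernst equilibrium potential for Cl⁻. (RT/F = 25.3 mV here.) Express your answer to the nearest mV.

E = (25.3/z) · ln([Cl⁻]_out/[Cl⁻]_in) with z = -1.
For an anion, dividing by z = -1 reverses the sign.
= (25.3/-1) · ln(97.1/7.65) = -25.30 · ln(12.69)
= -25.30 · (2.5410) = -64.29 mV

-64 mV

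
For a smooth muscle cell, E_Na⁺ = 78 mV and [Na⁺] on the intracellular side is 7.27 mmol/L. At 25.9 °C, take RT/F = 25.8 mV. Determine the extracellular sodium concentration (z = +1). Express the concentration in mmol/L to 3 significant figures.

Nernst: E = (25.8/1) · ln([out]/[in]), so ln([out]/[in]) = 78.0 × 1 / 25.8 = 3.0233.
[out]/[in] = e^(3.0233) = 20.56.
[out] = 20.56 × 7.27 = 149.5 mmol/L.

149 mmol/L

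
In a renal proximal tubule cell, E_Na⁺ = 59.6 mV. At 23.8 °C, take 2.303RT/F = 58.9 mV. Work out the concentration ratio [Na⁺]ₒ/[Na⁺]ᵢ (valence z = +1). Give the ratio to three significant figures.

log₁₀([out]/[in]) = E·z/(58.9) = 59.6 × 1 / 58.9 = 1.0119
[out]/[in] = 10^(1.0119) = 10.28

10.3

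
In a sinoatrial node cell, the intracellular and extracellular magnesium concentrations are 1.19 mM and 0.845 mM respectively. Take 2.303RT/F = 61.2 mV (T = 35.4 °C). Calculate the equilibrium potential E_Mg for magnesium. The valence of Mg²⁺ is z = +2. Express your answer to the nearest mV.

-5 mV

E = (61.2/z) · log₁₀([Mg²⁺]_out/[Mg²⁺]_in) with z = +2.
= (61.2/2) · log₁₀(0.845/1.19) = 30.60 · log₁₀(0.7101)
= 30.60 · (-0.1487) = -4.55 mV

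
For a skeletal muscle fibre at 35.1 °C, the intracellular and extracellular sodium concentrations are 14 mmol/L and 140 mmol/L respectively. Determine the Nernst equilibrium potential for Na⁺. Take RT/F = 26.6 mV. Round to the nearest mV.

61 mV

E = (26.6/z) · ln([Na⁺]_out/[Na⁺]_in) with z = +1.
= (26.6/1) · ln(140/14) = 26.60 · ln(10)
= 26.60 · (2.3026) = 61.25 mV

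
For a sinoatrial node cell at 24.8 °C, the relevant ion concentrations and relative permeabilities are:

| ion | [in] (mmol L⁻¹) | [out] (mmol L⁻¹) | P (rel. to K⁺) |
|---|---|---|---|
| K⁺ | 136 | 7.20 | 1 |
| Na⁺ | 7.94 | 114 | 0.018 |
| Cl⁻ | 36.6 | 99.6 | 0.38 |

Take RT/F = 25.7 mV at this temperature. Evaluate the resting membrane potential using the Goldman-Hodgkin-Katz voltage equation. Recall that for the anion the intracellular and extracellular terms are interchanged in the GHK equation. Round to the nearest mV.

Vm = 25.7 · ln[(Σ P·[cation]ₒ + Σ P·[anion]ᵢ) / (Σ P·[cation]ᵢ + Σ P·[anion]ₒ)]
Numerator = 1×7.20 + 0.018×114 + 0.38×36.6 = 23.16
Denominator = 1×136 + 0.018×7.94 + 0.38×99.6 = 174
Vm = 25.7 · ln(0.13311) = 25.7 × (-2.0166) = -51.83 mV

-52 mV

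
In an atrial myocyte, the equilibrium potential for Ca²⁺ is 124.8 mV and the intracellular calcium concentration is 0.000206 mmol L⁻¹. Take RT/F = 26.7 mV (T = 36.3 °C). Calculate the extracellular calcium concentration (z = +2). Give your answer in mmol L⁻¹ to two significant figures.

Nernst: E = (26.7/2) · ln([out]/[in]), so ln([out]/[in]) = 124.8 × 2 / 26.7 = 9.3483.
[out]/[in] = e^(9.3483) = 1.148e+04.
[out] = 1.148e+04 × 0.000206 = 2.365 mmol L⁻¹.

2.4 mmol L⁻¹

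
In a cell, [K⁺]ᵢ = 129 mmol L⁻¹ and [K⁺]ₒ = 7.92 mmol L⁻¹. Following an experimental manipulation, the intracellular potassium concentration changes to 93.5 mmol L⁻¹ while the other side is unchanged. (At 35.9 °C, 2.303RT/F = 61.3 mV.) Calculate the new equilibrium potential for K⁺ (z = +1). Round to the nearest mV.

After the shift: [K⁺]_out = 7.92, [K⁺]_in = 93.5 mmol L⁻¹.
E_new = (61.3/1)·log₁₀(7.92/93.5) = 61.30 · (-1.0721) = -65.72 mV

-66 mV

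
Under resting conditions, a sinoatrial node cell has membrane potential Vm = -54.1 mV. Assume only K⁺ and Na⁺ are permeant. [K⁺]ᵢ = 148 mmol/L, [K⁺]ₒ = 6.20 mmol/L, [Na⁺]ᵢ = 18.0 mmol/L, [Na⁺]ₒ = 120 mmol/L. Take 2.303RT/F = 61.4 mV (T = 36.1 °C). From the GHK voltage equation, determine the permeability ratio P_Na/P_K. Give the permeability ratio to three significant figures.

Let α = P_Na/P_K. GHK: Vm = 61.4·log₁₀[(Kₒ + α·Naₒ)/(Kᵢ + α·Naᵢ)].
10^(Vm/61.4) = 10^(-54.1/61.4) = 0.13149
So 0.13149·(Kᵢ + α·Naᵢ) = Kₒ + α·Naₒ → α = (0.13149·148.0 − 6.2) / (120.0 − 0.13149·18.0)
α = (19.46 − 6.2) / (120.0 − 2.367) = 13.26/117.6 = 0.1127

0.113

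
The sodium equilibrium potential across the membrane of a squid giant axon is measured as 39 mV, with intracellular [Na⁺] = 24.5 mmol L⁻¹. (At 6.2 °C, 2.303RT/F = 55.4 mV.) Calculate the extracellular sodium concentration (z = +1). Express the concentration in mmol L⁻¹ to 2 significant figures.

120 mmol L⁻¹

Nernst: E = (55.4/1) · log₁₀([out]/[in]), so log₁₀([out]/[in]) = 39.0 × 1 / 55.4 = 0.7040.
[out]/[in] = 10^(0.7040) = 5.058.
[out] = 5.058 × 24.5 = 123.9 mmol L⁻¹.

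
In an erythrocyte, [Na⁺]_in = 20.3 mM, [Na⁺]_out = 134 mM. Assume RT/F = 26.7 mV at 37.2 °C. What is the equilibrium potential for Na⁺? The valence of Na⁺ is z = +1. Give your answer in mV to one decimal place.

50.4 mV

E = (26.7/z) · ln([Na⁺]_out/[Na⁺]_in) with z = +1.
= (26.7/1) · ln(134/20.3) = 26.70 · ln(6.601)
= 26.70 · (1.8872) = 50.39 mV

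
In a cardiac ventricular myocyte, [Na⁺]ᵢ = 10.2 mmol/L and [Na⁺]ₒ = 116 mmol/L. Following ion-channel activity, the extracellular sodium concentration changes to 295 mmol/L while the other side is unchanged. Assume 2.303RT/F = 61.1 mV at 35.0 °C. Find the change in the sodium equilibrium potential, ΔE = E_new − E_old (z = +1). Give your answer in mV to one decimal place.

E_old = (61.1/1)·log₁₀(116/10.2) = 64.51 mV
E_new = (61.1/1)·log₁₀(295/10.2) = 89.28 mV
ΔE = 89.28 − (64.51) = 24.77 mV

24.8 mV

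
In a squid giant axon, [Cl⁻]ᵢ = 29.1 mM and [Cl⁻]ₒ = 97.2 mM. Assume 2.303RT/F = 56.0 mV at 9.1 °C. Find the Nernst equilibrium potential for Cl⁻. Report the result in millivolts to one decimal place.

-29.3 mV

E = (56.0/z) · log₁₀([Cl⁻]_out/[Cl⁻]_in) with z = -1.
For an anion, dividing by z = -1 reverses the sign.
= (56.0/-1) · log₁₀(97.2/29.1) = -56.00 · log₁₀(3.34)
= -56.00 · (0.5238) = -29.33 mV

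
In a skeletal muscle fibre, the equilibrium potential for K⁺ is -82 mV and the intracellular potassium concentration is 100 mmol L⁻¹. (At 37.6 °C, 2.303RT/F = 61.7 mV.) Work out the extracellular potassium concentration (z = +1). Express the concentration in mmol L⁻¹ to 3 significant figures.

4.69 mmol L⁻¹

Nernst: E = (61.7/1) · log₁₀([out]/[in]), so log₁₀([out]/[in]) = -82.0 × 1 / 61.7 = -1.3290.
[out]/[in] = 10^(-1.3290) = 0.04688.
[out] = 0.04688 × 100 = 4.688 mmol L⁻¹.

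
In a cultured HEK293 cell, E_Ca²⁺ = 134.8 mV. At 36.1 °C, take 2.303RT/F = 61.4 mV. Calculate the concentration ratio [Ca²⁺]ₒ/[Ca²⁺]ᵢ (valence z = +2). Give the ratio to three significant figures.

24600

log₁₀([out]/[in]) = E·z/(61.4) = 134.8 × 2 / 61.4 = 4.3909
[out]/[in] = 10^(4.3909) = 2.46e+04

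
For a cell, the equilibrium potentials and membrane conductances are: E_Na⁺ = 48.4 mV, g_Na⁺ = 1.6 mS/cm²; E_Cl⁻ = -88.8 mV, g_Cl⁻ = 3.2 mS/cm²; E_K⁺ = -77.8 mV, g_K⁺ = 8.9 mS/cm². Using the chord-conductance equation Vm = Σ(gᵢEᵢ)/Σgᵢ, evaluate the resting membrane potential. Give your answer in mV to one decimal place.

-65.6 mV

Σ gᵢEᵢ = 1.6·(48.4) + 3.2·(-88.8) + 8.9·(-77.8) = -899.14
Σ gᵢ = 1.6 + 3.2 + 8.9 = 13.7
Vm = -899.14 / 13.7 = -65.63 mV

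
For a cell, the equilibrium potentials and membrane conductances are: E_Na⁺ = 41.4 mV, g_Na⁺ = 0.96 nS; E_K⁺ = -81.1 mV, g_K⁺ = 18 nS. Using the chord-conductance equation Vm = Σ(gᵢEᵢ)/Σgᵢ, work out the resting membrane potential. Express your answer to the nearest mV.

Σ gᵢEᵢ = 0.96·(41.4) + 18·(-81.1) = -1420.06
Σ gᵢ = 0.96 + 18 = 18.96
Vm = -1420.06 / 18.96 = -74.90 mV

-75 mV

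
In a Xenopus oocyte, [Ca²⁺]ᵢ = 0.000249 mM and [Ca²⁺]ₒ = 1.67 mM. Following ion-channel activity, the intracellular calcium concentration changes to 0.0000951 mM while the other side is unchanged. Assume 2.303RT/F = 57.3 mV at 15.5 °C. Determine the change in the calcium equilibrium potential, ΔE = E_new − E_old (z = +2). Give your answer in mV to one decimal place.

E_old = (57.3/2)·log₁₀(1.67/0.000249) = 109.63 mV
E_new = (57.3/2)·log₁₀(1.67/0.0000951) = 121.61 mV
ΔE = 121.61 − (109.63) = 11.98 mV

12.0 mV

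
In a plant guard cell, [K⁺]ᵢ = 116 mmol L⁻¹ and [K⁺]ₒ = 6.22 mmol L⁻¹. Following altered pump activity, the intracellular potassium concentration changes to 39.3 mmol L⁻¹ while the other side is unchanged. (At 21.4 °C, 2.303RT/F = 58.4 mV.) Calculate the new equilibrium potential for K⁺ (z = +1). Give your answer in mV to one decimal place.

After the shift: [K⁺]_out = 6.22, [K⁺]_in = 39.3 mmol L⁻¹.
E_new = (58.4/1)·log₁₀(6.22/39.3) = 58.40 · (-0.8006) = -46.76 mV

-46.8 mV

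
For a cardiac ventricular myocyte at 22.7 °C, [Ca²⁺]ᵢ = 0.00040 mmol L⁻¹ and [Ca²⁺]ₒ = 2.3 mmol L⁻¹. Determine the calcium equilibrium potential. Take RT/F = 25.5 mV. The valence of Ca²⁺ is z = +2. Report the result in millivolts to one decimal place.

E = (25.5/z) · ln([Ca²⁺]_out/[Ca²⁺]_in) with z = +2.
= (25.5/2) · ln(2.3/0.00040) = 12.75 · ln(5750)
= 12.75 · (8.6570) = 110.38 mV

110.4 mV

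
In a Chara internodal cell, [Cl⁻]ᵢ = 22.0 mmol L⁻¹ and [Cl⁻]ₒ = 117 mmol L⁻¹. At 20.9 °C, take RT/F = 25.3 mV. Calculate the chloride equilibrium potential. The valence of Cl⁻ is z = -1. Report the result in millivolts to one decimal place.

E = (25.3/z) · ln([Cl⁻]_out/[Cl⁻]_in) with z = -1.
For an anion, dividing by z = -1 reverses the sign.
= (25.3/-1) · ln(117/22.0) = -25.30 · ln(5.318)
= -25.30 · (1.6711) = -42.28 mV

-42.3 mV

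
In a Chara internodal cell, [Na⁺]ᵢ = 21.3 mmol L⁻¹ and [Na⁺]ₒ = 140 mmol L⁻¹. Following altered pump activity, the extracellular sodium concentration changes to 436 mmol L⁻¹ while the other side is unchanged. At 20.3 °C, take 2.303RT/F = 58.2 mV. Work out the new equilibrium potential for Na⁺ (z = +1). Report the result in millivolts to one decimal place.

After the shift: [Na⁺]_out = 436, [Na⁺]_in = 21.3 mmol L⁻¹.
E_new = (58.2/1)·log₁₀(436/21.3) = 58.20 · (1.3111) = 76.31 mV

76.3 mV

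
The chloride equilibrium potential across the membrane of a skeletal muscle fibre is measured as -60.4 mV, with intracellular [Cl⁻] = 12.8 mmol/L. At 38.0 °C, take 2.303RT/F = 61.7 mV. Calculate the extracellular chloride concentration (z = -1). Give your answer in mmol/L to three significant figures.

122 mmol/L

Nernst: E = (61.7/-1) · log₁₀([out]/[in]), so log₁₀([out]/[in]) = -60.4 × -1 / 61.7 = 0.9789.
[out]/[in] = 10^(0.9789) = 9.526.
[out] = 9.526 × 12.8 = 121.9 mmol/L.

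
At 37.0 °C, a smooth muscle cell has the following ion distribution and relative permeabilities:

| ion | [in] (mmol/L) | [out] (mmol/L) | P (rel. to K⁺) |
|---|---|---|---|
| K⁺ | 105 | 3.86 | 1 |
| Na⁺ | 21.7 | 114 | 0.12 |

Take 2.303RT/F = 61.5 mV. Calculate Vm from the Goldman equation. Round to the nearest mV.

Vm = 61.5 · log₁₀[(Σ P·[cation]ₒ + Σ P·[anion]ᵢ) / (Σ P·[cation]ᵢ + Σ P·[anion]ₒ)]
Numerator = 1×3.86 + 0.12×114 = 17.54
Denominator = 1×105 + 0.12×21.7 = 107.6
Vm = 61.5 · log₁₀(0.16301) = 61.5 × (-0.7878) = -48.45 mV

-48 mV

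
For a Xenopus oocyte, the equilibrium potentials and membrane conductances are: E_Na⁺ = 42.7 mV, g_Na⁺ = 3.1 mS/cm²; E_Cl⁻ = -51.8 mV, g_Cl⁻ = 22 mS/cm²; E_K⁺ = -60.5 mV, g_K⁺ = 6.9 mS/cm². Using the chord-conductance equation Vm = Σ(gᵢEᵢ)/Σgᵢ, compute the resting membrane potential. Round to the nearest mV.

-45 mV

Σ gᵢEᵢ = 3.1·(42.7) + 22·(-51.8) + 6.9·(-60.5) = -1424.68
Σ gᵢ = 3.1 + 22 + 6.9 = 32
Vm = -1424.68 / 32 = -44.52 mV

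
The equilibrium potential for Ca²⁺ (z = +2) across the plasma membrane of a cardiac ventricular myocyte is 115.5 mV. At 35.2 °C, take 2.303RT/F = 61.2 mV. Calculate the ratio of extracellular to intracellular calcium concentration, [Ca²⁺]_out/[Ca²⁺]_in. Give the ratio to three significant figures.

5950

log₁₀([out]/[in]) = E·z/(61.2) = 115.5 × 2 / 61.2 = 3.7745
[out]/[in] = 10^(3.7745) = 5950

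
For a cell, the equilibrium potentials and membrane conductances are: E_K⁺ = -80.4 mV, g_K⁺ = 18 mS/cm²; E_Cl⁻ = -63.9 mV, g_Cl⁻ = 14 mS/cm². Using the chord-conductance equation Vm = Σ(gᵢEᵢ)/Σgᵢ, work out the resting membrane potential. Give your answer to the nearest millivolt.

Σ gᵢEᵢ = 18·(-80.4) + 14·(-63.9) = -2341.80
Σ gᵢ = 18 + 14 = 32
Vm = -2341.80 / 32 = -73.18 mV

-73 mV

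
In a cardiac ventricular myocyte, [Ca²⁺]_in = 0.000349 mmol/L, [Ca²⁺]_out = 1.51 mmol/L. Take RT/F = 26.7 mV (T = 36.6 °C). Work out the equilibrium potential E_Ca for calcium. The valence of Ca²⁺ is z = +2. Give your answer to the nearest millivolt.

112 mV

E = (26.7/z) · ln([Ca²⁺]_out/[Ca²⁺]_in) with z = +2.
= (26.7/2) · ln(1.51/0.000349) = 13.35 · ln(4327)
= 13.35 · (8.3725) = 111.77 mV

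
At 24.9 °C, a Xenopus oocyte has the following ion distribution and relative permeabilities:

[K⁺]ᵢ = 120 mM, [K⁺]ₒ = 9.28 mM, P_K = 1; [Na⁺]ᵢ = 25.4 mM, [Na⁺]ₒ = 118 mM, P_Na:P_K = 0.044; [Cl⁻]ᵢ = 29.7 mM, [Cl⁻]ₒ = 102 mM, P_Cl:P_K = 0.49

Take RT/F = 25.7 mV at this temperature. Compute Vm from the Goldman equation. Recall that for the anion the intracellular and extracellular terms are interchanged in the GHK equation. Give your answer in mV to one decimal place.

Vm = 25.7 · ln[(Σ P·[cation]ₒ + Σ P·[anion]ᵢ) / (Σ P·[cation]ᵢ + Σ P·[anion]ₒ)]
Numerator = 1×9.28 + 0.044×118 + 0.49×29.7 = 29.02
Denominator = 1×120 + 0.044×25.4 + 0.49×102 = 171.1
Vm = 25.7 · ln(0.16964) = 25.7 × (-1.7741) = -45.59 mV

-45.6 mV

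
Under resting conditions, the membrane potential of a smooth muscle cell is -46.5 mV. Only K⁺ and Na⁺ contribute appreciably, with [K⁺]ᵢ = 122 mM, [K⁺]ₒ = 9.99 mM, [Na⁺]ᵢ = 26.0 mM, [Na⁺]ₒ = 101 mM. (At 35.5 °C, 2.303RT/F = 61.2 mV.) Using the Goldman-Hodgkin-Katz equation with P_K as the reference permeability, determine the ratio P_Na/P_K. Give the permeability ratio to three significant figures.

Let α = P_Na/P_K. GHK: Vm = 61.2·log₁₀[(Kₒ + α·Naₒ)/(Kᵢ + α·Naᵢ)].
10^(Vm/61.2) = 10^(-46.5/61.2) = 0.17386
So 0.17386·(Kᵢ + α·Naᵢ) = Kₒ + α·Naₒ → α = (0.17386·122.0 − 9.99) / (101.0 − 0.17386·26.0)
α = (21.21 − 9.99) / (101.0 − 4.52) = 11.22/96.48 = 0.1163

0.116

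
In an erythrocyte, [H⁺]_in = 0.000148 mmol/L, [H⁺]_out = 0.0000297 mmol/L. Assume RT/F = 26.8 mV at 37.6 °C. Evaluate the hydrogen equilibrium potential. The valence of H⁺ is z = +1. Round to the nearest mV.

-43 mV

E = (26.8/z) · ln([H⁺]_out/[H⁺]_in) with z = +1.
= (26.8/1) · ln(0.0000297/0.000148) = 26.80 · ln(0.2007)
= 26.80 · (-1.6061) = -43.04 mV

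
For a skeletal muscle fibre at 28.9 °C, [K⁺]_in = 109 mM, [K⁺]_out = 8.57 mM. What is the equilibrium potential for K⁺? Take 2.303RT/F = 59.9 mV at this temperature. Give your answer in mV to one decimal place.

-66.2 mV

E = (59.9/z) · log₁₀([K⁺]_out/[K⁺]_in) with z = +1.
= (59.9/1) · log₁₀(8.57/109) = 59.90 · log₁₀(0.07862)
= 59.90 · (-1.1044) = -66.16 mV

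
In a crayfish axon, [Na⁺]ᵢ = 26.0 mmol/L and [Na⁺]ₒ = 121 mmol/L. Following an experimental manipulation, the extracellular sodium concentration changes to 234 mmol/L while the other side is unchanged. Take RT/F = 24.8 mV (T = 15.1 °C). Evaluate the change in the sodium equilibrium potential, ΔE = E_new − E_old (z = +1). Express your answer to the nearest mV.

E_old = (24.8/1)·ln(121/26.0) = 38.13 mV
E_new = (24.8/1)·ln(234/26.0) = 54.49 mV
ΔE = 54.49 − (38.13) = 16.36 mV

16 mV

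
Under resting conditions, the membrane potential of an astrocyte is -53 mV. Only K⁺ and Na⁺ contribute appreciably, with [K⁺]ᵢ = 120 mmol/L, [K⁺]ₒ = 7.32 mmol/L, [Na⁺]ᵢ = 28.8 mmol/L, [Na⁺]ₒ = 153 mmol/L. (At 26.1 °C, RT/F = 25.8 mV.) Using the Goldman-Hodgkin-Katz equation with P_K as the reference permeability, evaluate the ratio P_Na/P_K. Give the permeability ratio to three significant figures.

Let α = P_Na/P_K. GHK: Vm = 25.8·ln[(Kₒ + α·Naₒ)/(Kᵢ + α·Naᵢ)].
e^(Vm/25.8) = e^(-53.0/25.8) = 0.12819
So 0.12819·(Kᵢ + α·Naᵢ) = Kₒ + α·Naₒ → α = (0.12819·120.0 − 7.32) / (153.0 − 0.12819·28.8)
α = (15.38 − 7.32) / (153.0 − 3.692) = 8.062/149.3 = 0.054

0.0540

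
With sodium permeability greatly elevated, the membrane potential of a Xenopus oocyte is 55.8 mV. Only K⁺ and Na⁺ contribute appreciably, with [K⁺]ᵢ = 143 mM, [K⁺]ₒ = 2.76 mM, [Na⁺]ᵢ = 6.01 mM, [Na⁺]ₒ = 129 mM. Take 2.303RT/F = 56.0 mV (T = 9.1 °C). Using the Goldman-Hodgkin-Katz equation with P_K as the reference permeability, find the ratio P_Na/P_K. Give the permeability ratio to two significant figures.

20

Let α = P_Na/P_K. GHK: Vm = 56.0·log₁₀[(Kₒ + α·Naₒ)/(Kᵢ + α·Naᵢ)].
10^(Vm/56.0) = 10^(55.8/56.0) = 9.9181
So 9.9181·(Kᵢ + α·Naᵢ) = Kₒ + α·Naₒ → α = (9.9181·143.0 − 2.76) / (129.0 − 9.9181·6.01)
α = (1418 − 2.76) / (129.0 − 59.61) = 1416/69.39 = 20.4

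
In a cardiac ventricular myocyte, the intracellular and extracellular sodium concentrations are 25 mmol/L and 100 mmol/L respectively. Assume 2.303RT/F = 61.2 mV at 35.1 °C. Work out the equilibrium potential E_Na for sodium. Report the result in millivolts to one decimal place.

36.8 mV

E = (61.2/z) · log₁₀([Na⁺]_out/[Na⁺]_in) with z = +1.
= (61.2/1) · log₁₀(100/25) = 61.20 · log₁₀(4)
= 61.20 · (0.6021) = 36.85 mV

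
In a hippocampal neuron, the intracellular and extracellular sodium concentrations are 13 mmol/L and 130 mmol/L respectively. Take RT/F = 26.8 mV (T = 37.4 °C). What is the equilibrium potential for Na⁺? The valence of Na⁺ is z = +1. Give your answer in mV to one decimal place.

E = (26.8/z) · ln([Na⁺]_out/[Na⁺]_in) with z = +1.
= (26.8/1) · ln(130/13) = 26.80 · ln(10)
= 26.80 · (2.3026) = 61.71 mV

61.7 mV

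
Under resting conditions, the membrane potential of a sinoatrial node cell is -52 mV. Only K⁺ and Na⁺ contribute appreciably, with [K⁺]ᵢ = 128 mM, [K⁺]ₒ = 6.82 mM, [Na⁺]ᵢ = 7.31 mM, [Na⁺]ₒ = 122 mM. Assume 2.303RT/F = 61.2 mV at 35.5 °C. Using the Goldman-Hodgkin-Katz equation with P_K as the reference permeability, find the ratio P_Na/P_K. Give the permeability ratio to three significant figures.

0.0932

Let α = P_Na/P_K. GHK: Vm = 61.2·log₁₀[(Kₒ + α·Naₒ)/(Kᵢ + α·Naᵢ)].
10^(Vm/61.2) = 10^(-52.0/61.2) = 0.14136
So 0.14136·(Kᵢ + α·Naᵢ) = Kₒ + α·Naₒ → α = (0.14136·128.0 − 6.82) / (122.0 − 0.14136·7.31)
α = (18.09 − 6.82) / (122.0 − 1.033) = 11.27/121 = 0.0932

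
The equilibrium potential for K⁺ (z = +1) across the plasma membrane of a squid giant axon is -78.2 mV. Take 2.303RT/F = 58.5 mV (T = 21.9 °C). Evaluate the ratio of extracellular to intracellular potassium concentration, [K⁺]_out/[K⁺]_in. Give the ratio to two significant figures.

log₁₀([out]/[in]) = E·z/(58.5) = -78.2 × 1 / 58.5 = -1.3368
[out]/[in] = 10^(-1.3368) = 0.04605

0.046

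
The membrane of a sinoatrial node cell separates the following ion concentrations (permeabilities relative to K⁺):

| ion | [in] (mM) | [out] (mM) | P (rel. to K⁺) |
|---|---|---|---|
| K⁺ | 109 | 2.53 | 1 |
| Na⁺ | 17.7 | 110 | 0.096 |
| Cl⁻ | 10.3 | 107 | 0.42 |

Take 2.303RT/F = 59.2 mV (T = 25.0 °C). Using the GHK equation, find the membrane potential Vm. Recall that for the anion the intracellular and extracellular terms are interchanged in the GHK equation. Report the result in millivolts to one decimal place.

Vm = 59.2 · log₁₀[(Σ P·[cation]ₒ + Σ P·[anion]ᵢ) / (Σ P·[cation]ᵢ + Σ P·[anion]ₒ)]
Numerator = 1×2.53 + 0.096×110 + 0.42×10.3 = 17.42
Denominator = 1×109 + 0.096×17.7 + 0.42×107 = 155.6
Vm = 59.2 · log₁₀(0.1119) = 59.2 × (-0.9512) = -56.31 mV

-56.3 mV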